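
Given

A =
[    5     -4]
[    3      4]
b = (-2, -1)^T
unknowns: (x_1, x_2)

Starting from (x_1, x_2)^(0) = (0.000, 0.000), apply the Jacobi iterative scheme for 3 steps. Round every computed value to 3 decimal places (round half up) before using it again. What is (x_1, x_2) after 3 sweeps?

(-0.360, 0.200)

Iteration 1:
  x_1 = (-2 - (-4)·0.000) / (5) = -0.400
  x_2 = (-1 - (3)·0.000) / (4) = -0.250
Iteration 2:
  x_1 = (-2 - (-4)·-0.250) / (5) = -0.600
  x_2 = (-1 - (3)·-0.400) / (4) = 0.050
Iteration 3:
  x_1 = (-2 - (-4)·0.050) / (5) = -0.360
  x_2 = (-1 - (3)·-0.600) / (4) = 0.200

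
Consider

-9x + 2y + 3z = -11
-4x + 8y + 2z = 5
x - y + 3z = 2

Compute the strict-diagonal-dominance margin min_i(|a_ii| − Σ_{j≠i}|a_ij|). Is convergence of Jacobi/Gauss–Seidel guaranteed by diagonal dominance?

1

row 1: |-9| − (2+3) = 4
row 2: |8| − (4+2) = 2
row 3: |3| − (1+1) = 1
minimum over rows = 1 → strictly diagonally dominant (convergence guaranteed)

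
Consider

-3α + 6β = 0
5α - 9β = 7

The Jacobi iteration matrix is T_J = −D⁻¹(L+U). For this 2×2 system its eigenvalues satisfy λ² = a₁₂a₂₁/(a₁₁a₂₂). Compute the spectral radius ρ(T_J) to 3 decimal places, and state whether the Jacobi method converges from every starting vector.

1.054

a₁₂a₂₁/(a₁₁a₂₂) = (6)·(5) / ((-3)·(-9)) = 1.111111
ρ = √|1.111111| = √1.111111 = 1.054
ρ > 1, so Jacobi diverges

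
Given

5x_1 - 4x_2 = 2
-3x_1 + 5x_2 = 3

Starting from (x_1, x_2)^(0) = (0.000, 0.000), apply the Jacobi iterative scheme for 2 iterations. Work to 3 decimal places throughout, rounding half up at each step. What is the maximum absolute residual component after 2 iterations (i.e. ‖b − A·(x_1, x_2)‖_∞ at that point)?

Iteration 1:
  x_1 = (2 - (-4)·0.000) / (5) = 0.400
  x_2 = (3 - (-3)·0.000) / (5) = 0.600
Iteration 2:
  x_1 = (2 - (-4)·0.600) / (5) = 0.880
  x_2 = (3 - (-3)·0.400) / (5) = 0.840
Residual b − A·x = (0.960, 1.440); ∞-norm = 1.440

1.440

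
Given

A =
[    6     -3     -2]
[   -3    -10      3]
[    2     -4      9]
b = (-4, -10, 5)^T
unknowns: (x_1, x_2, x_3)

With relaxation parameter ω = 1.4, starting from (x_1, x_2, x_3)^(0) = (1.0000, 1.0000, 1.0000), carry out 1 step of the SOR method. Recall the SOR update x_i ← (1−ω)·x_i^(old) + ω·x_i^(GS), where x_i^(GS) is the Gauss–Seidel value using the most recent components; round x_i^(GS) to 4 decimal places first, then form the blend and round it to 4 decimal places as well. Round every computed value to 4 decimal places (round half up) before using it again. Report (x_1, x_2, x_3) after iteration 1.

Iteration 1:
  x_1: GS value = (-4 - (-3)·1.0000 - (-2)·1.0000) / (6) = 0.1667;  x_1 ← (1−ω)·1.0000 + ω·0.1667 = -0.1666
  x_2: GS value = (-10 - (-3)·-0.1666 - (3)·1.0000) / (-10) = 1.3500;  x_2 ← (1−ω)·1.0000 + ω·1.3500 = 1.4900
  x_3: GS value = (5 - (2)·-0.1666 - (-4)·1.4900) / (9) = 1.2548;  x_3 ← (1−ω)·1.0000 + ω·1.2548 = 1.3567

(-0.1666, 1.4900, 1.3567)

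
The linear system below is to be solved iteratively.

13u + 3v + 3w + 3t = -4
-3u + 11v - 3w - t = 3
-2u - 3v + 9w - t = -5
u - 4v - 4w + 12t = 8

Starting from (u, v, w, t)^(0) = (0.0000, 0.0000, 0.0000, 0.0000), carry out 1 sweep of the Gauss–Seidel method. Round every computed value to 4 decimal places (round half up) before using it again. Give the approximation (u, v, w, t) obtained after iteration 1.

(-0.3077, 0.1888, -0.5610, 0.5682)

Iteration 1:
  u = (-4 - (3)·0.0000 - (3)·0.0000 - (3)·0.0000) / (13) = -0.3077
  v = (3 - (-3)·-0.3077 - (-3)·0.0000 - (-1)·0.0000) / (11) = 0.1888
  w = (-5 - (-2)·-0.3077 - (-3)·0.1888 - (-1)·0.0000) / (9) = -0.5610
  t = (8 - (1)·-0.3077 - (-4)·0.1888 - (-4)·-0.5610) / (12) = 0.5682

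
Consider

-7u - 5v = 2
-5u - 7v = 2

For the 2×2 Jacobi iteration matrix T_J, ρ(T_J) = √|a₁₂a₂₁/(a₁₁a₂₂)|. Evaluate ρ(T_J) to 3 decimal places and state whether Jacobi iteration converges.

a₁₂a₂₁/(a₁₁a₂₂) = (-5)·(-5) / ((-7)·(-7)) = 0.510204
ρ = √|0.510204| = √0.510204 = 0.714
ρ < 1, so Jacobi converges

0.714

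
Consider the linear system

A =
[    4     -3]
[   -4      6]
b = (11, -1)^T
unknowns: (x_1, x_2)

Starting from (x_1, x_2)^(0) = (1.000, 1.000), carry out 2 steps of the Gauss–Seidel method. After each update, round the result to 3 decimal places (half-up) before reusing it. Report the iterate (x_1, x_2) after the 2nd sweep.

(4.375, 2.750)

Iteration 1:
  x_1 = (11 - (-3)·1.000) / (4) = 3.500
  x_2 = (-1 - (-4)·3.500) / (6) = 2.167
Iteration 2:
  x_1 = (11 - (-3)·2.167) / (4) = 4.375
  x_2 = (-1 - (-4)·4.375) / (6) = 2.750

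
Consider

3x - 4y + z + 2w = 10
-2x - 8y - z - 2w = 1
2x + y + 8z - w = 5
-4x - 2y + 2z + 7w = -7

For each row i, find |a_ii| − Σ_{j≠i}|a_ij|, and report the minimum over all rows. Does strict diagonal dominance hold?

-4

row 1: |3| − (4+1+2) = -4
row 2: |-8| − (2+1+2) = 3
row 3: |8| − (2+1+1) = 4
row 4: |7| − (4+2+2) = -1
minimum over rows = -4 → not strictly diagonally dominant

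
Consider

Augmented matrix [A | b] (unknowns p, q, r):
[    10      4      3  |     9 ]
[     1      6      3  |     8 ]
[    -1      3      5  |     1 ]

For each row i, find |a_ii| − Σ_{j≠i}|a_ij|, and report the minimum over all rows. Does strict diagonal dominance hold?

row 1: |10| − (4+3) = 3
row 2: |6| − (1+3) = 2
row 3: |5| − (1+3) = 1
minimum over rows = 1 → strictly diagonally dominant (convergence guaranteed)

1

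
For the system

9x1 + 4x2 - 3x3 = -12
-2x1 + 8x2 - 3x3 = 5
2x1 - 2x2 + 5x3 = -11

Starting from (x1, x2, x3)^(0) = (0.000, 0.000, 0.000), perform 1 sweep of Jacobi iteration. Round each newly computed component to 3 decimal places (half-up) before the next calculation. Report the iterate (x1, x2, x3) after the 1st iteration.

Iteration 1:
  x1 = (-12 - (4)·0.000 - (-3)·0.000) / (9) = -1.333
  x2 = (5 - (-2)·0.000 - (-3)·0.000) / (8) = 0.625
  x3 = (-11 - (2)·0.000 - (-2)·0.000) / (5) = -2.200

(-1.333, 0.625, -2.200)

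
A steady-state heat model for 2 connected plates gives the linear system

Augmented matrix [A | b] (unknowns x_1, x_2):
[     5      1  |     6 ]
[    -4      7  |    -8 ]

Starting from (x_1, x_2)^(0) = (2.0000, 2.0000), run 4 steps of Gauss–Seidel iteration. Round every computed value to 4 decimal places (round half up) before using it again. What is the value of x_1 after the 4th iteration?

1.2828

Iteration 1:
  x_1 = (6 - (1)·2.0000) / (5) = 0.8000
  x_2 = (-8 - (-4)·0.8000) / (7) = -0.6857
Iteration 2:
  x_1 = (6 - (1)·-0.6857) / (5) = 1.3371
  x_2 = (-8 - (-4)·1.3371) / (7) = -0.3788
Iteration 3:
  x_1 = (6 - (1)·-0.3788) / (5) = 1.2758
  x_2 = (-8 - (-4)·1.2758) / (7) = -0.4138
Iteration 4:
  x_1 = (6 - (1)·-0.4138) / (5) = 1.2828
  x_2 = (-8 - (-4)·1.2828) / (7) = -0.4098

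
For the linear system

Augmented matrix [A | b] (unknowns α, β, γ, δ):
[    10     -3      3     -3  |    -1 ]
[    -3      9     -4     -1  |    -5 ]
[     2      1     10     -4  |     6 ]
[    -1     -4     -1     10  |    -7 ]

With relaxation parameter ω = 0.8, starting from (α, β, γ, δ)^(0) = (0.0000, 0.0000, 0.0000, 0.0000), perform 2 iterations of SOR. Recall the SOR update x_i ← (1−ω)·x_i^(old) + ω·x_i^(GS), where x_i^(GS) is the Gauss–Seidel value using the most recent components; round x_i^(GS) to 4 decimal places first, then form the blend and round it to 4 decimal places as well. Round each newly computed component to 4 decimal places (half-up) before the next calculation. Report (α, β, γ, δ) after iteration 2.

(-0.4966, -0.5414, 0.4935, -0.8681)

Iteration 1:
  α: GS value = (-1 - (-3)·0.0000 - (3)·0.0000 - (-3)·0.0000) / (10) = -0.1000;  α ← (1−ω)·0.0000 + ω·-0.1000 = -0.0800
  β: GS value = (-5 - (-3)·-0.0800 - (-4)·0.0000 - (-1)·0.0000) / (9) = -0.5822;  β ← (1−ω)·0.0000 + ω·-0.5822 = -0.4658
  γ: GS value = (6 - (2)·-0.0800 - (1)·-0.4658 - (-4)·0.0000) / (10) = 0.6626;  γ ← (1−ω)·0.0000 + ω·0.6626 = 0.5301
  δ: GS value = (-7 - (-1)·-0.0800 - (-4)·-0.4658 - (-1)·0.5301) / (10) = -0.8413;  δ ← (1−ω)·0.0000 + ω·-0.8413 = -0.6730
Iteration 2:
  α: GS value = (-1 - (-3)·-0.4658 - (3)·0.5301 - (-3)·-0.6730) / (10) = -0.6007;  α ← (1−ω)·-0.0800 + ω·-0.6007 = -0.4966
  β: GS value = (-5 - (-3)·-0.4966 - (-4)·0.5301 - (-1)·-0.6730) / (9) = -0.5603;  β ← (1−ω)·-0.4658 + ω·-0.5603 = -0.5414
  γ: GS value = (6 - (2)·-0.4966 - (1)·-0.5414 - (-4)·-0.6730) / (10) = 0.4843;  γ ← (1−ω)·0.5301 + ω·0.4843 = 0.4935
  δ: GS value = (-7 - (-1)·-0.4966 - (-4)·-0.5414 - (-1)·0.4935) / (10) = -0.9169;  δ ← (1−ω)·-0.6730 + ω·-0.9169 = -0.8681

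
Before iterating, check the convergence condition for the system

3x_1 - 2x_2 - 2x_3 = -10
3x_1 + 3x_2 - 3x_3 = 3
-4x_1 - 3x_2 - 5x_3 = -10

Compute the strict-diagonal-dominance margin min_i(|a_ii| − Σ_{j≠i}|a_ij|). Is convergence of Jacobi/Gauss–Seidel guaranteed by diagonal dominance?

-3

row 1: |3| − (2+2) = -1
row 2: |3| − (3+3) = -3
row 3: |-5| − (4+3) = -2
minimum over rows = -3 → not strictly diagonally dominant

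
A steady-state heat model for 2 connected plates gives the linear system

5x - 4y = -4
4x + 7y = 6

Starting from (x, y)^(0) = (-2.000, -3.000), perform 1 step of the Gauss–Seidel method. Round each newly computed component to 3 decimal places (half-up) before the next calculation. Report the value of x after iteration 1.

Iteration 1:
  x = (-4 - (-4)·-3.000) / (5) = -3.200
  y = (6 - (4)·-3.200) / (7) = 2.686

-3.200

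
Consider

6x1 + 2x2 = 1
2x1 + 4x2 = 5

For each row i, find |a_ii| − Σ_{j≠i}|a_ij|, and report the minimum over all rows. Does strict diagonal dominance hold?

row 1: |6| − (2) = 4
row 2: |4| − (2) = 2
minimum over rows = 2 → strictly diagonally dominant (convergence guaranteed)

2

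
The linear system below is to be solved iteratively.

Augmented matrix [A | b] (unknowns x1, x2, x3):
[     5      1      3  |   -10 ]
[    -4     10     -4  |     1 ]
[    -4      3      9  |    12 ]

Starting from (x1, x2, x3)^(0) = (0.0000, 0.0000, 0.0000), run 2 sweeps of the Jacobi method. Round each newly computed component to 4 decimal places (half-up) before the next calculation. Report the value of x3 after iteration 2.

0.4111

Iteration 1:
  x1 = (-10 - (1)·0.0000 - (3)·0.0000) / (5) = -2.0000
  x2 = (1 - (-4)·0.0000 - (-4)·0.0000) / (10) = 0.1000
  x3 = (12 - (-4)·0.0000 - (3)·0.0000) / (9) = 1.3333
Iteration 2:
  x1 = (-10 - (1)·0.1000 - (3)·1.3333) / (5) = -2.8200
  x2 = (1 - (-4)·-2.0000 - (-4)·1.3333) / (10) = -0.1667
  x3 = (12 - (-4)·-2.0000 - (3)·0.1000) / (9) = 0.4111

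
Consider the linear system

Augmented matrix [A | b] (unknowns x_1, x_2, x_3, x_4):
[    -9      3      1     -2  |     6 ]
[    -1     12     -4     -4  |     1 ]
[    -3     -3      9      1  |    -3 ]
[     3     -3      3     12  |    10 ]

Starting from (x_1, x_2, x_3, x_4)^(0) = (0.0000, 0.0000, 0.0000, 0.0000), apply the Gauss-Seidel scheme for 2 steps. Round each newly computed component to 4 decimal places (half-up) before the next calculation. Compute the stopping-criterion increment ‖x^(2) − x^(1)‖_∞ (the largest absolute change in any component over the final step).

0.3055

Iteration 1:
  x_1 = (6 - (3)·0.0000 - (1)·0.0000 - (-2)·0.0000) / (-9) = -0.6667
  x_2 = (1 - (-1)·-0.6667 - (-4)·0.0000 - (-4)·0.0000) / (12) = 0.0278
  x_3 = (-3 - (-3)·-0.6667 - (-3)·0.0278 - (1)·0.0000) / (9) = -0.5463
  x_4 = (10 - (3)·-0.6667 - (-3)·0.0278 - (3)·-0.5463) / (12) = 1.1435
Iteration 2:
  x_1 = (6 - (3)·0.0278 - (1)·-0.5463 - (-2)·1.1435) / (-9) = -0.9722
  x_2 = (1 - (-1)·-0.9722 - (-4)·-0.5463 - (-4)·1.1435) / (12) = 0.2014
  x_3 = (-3 - (-3)·-0.9722 - (-3)·0.2014 - (1)·1.1435) / (9) = -0.7173
  x_4 = (10 - (3)·-0.9722 - (-3)·0.2014 - (3)·-0.7173) / (12) = 1.3061
Change: (-0.3055, 0.1736, -0.1710, 0.1626) → max |·| = 0.3055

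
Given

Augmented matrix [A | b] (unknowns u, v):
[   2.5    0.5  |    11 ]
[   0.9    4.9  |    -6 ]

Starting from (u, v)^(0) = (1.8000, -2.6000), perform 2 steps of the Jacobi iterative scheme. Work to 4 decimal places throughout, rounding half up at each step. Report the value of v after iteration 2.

-2.1282

Iteration 1:
  u = (11 - (0.5)·-2.6000) / (2.5) = 4.9200
  v = (-6 - (0.9)·1.8000) / (4.9) = -1.5551
Iteration 2:
  u = (11 - (0.5)·-1.5551) / (2.5) = 4.7110
  v = (-6 - (0.9)·4.9200) / (4.9) = -2.1282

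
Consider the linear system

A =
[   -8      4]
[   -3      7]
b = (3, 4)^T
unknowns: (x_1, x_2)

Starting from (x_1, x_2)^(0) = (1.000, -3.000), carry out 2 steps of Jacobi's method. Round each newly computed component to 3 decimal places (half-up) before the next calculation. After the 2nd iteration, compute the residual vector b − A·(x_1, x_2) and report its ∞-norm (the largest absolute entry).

Iteration 1:
  x_1 = (3 - (4)·-3.000) / (-8) = -1.875
  x_2 = (4 - (-3)·1.000) / (7) = 1.000
Iteration 2:
  x_1 = (3 - (4)·1.000) / (-8) = 0.125
  x_2 = (4 - (-3)·-1.875) / (7) = -0.232
Residual b − A·x = (4.928, 5.999); ∞-norm = 5.999

5.999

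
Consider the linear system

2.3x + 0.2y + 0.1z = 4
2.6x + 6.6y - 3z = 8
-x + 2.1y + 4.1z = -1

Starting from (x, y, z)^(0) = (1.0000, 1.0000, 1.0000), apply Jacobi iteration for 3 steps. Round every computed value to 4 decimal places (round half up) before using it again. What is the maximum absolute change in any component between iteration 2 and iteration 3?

Iteration 1:
  x = (4 - (0.2)·1.0000 - (0.1)·1.0000) / (2.3) = 1.6087
  y = (8 - (2.6)·1.0000 - (-3)·1.0000) / (6.6) = 1.2727
  z = (-1 - (-1)·1.0000 - (2.1)·1.0000) / (4.1) = -0.5122
Iteration 2:
  x = (4 - (0.2)·1.2727 - (0.1)·-0.5122) / (2.3) = 1.6507
  y = (8 - (2.6)·1.6087 - (-3)·-0.5122) / (6.6) = 0.3456
  z = (-1 - (-1)·1.6087 - (2.1)·1.2727) / (4.1) = -0.5034
Iteration 3:
  x = (4 - (0.2)·0.3456 - (0.1)·-0.5034) / (2.3) = 1.7310
  y = (8 - (2.6)·1.6507 - (-3)·-0.5034) / (6.6) = 0.3330
  z = (-1 - (-1)·1.6507 - (2.1)·0.3456) / (4.1) = -0.0183
Change: (0.0803, -0.0126, 0.4851) → max |·| = 0.4851

0.4851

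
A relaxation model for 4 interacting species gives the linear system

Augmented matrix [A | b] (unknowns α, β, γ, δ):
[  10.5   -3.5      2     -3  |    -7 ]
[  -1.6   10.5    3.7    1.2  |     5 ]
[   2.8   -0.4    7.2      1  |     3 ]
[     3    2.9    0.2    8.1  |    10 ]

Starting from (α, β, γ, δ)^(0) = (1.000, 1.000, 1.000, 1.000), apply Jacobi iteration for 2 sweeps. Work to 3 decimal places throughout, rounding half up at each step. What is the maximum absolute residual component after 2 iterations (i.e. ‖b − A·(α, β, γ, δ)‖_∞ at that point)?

Iteration 1:
  α = (-7 - (-3.5)·1.000 - (2)·1.000 - (-3)·1.000) / (10.5) = -0.238
  β = (5 - (-1.6)·1.000 - (3.7)·1.000 - (1.2)·1.000) / (10.5) = 0.162
  γ = (3 - (2.8)·1.000 - (-0.4)·1.000 - (1)·1.000) / (7.2) = -0.056
  δ = (10 - (3)·1.000 - (2.9)·1.000 - (0.2)·1.000) / (8.1) = 0.481
Iteration 2:
  α = (-7 - (-3.5)·0.162 - (2)·-0.056 - (-3)·0.481) / (10.5) = -0.465
  β = (5 - (-1.6)·-0.238 - (3.7)·-0.056 - (1.2)·0.481) / (10.5) = 0.405
  γ = (3 - (2.8)·-0.238 - (-0.4)·0.162 - (1)·0.481) / (7.2) = 0.451
  δ = (10 - (3)·-0.238 - (2.9)·0.162 - (0.2)·-0.056) / (8.1) = 1.266
Residual b − A·x = (2.196, -3.184, -0.049, -0.124); ∞-norm = 3.184

3.184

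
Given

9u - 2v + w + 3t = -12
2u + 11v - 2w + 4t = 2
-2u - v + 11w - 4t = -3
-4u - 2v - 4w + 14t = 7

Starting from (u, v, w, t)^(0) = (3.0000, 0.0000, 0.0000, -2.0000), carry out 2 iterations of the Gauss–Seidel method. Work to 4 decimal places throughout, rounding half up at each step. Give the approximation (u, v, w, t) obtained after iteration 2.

Iteration 1:
  u = (-12 - (-2)·0.0000 - (1)·0.0000 - (3)·-2.0000) / (9) = -0.6667
  v = (2 - (2)·-0.6667 - (-2)·0.0000 - (4)·-2.0000) / (11) = 1.0303
  w = (-3 - (-2)·-0.6667 - (-1)·1.0303 - (-4)·-2.0000) / (11) = -1.0276
  t = (7 - (-4)·-0.6667 - (-2)·1.0303 - (-4)·-1.0276) / (14) = 0.1631
Iteration 2:
  u = (-12 - (-2)·1.0303 - (1)·-1.0276 - (3)·0.1631) / (9) = -1.0446
  v = (2 - (2)·-1.0446 - (-2)·-1.0276 - (4)·0.1631) / (11) = 0.1256
  w = (-3 - (-2)·-1.0446 - (-1)·0.1256 - (-4)·0.1631) / (11) = -0.3919
  t = (7 - (-4)·-1.0446 - (-2)·0.1256 - (-4)·-0.3919) / (14) = 0.1075

(-1.0446, 0.1256, -0.3919, 0.1075)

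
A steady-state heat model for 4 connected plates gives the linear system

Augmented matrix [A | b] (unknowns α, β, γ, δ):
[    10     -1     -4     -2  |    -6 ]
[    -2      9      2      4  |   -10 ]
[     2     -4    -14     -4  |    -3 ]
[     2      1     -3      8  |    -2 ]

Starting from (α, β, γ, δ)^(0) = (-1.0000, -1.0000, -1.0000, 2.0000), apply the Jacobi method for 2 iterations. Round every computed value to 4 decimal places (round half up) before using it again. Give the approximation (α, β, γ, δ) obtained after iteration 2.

(-0.9357, -1.1079, 0.7571, 0.0946)

Iteration 1:
  α = (-6 - (-1)·-1.0000 - (-4)·-1.0000 - (-2)·2.0000) / (10) = -0.7000
  β = (-10 - (-2)·-1.0000 - (2)·-1.0000 - (4)·2.0000) / (9) = -2.0000
  γ = (-3 - (2)·-1.0000 - (-4)·-1.0000 - (-4)·2.0000) / (-14) = -0.2143
  δ = (-2 - (2)·-1.0000 - (1)·-1.0000 - (-3)·-1.0000) / (8) = -0.2500
Iteration 2:
  α = (-6 - (-1)·-2.0000 - (-4)·-0.2143 - (-2)·-0.2500) / (10) = -0.9357
  β = (-10 - (-2)·-0.7000 - (2)·-0.2143 - (4)·-0.2500) / (9) = -1.1079
  γ = (-3 - (2)·-0.7000 - (-4)·-2.0000 - (-4)·-0.2500) / (-14) = 0.7571
  δ = (-2 - (2)·-0.7000 - (1)·-2.0000 - (-3)·-0.2143) / (8) = 0.0946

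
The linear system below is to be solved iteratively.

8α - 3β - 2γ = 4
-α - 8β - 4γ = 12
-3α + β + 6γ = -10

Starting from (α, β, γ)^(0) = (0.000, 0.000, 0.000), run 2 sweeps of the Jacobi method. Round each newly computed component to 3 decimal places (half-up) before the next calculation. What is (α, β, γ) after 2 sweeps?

Iteration 1:
  α = (4 - (-3)·0.000 - (-2)·0.000) / (8) = 0.500
  β = (12 - (-1)·0.000 - (-4)·0.000) / (-8) = -1.500
  γ = (-10 - (-3)·0.000 - (1)·0.000) / (6) = -1.667
Iteration 2:
  α = (4 - (-3)·-1.500 - (-2)·-1.667) / (8) = -0.479
  β = (12 - (-1)·0.500 - (-4)·-1.667) / (-8) = -0.729
  γ = (-10 - (-3)·0.500 - (1)·-1.500) / (6) = -1.167

(-0.479, -0.729, -1.167)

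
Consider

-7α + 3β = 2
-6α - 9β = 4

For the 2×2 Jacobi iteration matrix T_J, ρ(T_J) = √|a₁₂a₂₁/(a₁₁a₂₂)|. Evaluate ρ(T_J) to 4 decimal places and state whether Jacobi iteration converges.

a₁₂a₂₁/(a₁₁a₂₂) = (3)·(-6) / ((-7)·(-9)) = -0.285714
ρ = √|-0.285714| = √0.285714 = 0.5345
ρ < 1, so Jacobi converges

0.5345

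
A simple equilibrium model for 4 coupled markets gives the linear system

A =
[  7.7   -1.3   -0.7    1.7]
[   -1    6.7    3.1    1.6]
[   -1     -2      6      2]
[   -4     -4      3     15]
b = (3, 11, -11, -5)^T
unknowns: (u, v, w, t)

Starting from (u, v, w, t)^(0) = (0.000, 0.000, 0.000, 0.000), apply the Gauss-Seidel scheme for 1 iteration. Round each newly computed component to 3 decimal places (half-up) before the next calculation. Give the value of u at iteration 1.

Iteration 1:
  u = (3 - (-1.3)·0.000 - (-0.7)·0.000 - (1.7)·0.000) / (7.7) = 0.390
  v = (11 - (-1)·0.390 - (3.1)·0.000 - (1.6)·0.000) / (6.7) = 1.700
  w = (-11 - (-1)·0.390 - (-2)·1.700 - (2)·0.000) / (6) = -1.202
  t = (-5 - (-4)·0.390 - (-4)·1.700 - (3)·-1.202) / (15) = 0.464

0.390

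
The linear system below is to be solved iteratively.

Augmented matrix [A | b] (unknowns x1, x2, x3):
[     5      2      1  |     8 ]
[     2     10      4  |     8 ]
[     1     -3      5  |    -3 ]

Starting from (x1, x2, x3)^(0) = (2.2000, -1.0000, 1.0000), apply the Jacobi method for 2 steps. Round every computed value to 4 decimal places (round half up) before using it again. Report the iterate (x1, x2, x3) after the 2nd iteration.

(1.9440, 1.0960, -0.9840)

Iteration 1:
  x1 = (8 - (2)·-1.0000 - (1)·1.0000) / (5) = 1.8000
  x2 = (8 - (2)·2.2000 - (4)·1.0000) / (10) = -0.0400
  x3 = (-3 - (1)·2.2000 - (-3)·-1.0000) / (5) = -1.6400
Iteration 2:
  x1 = (8 - (2)·-0.0400 - (1)·-1.6400) / (5) = 1.9440
  x2 = (8 - (2)·1.8000 - (4)·-1.6400) / (10) = 1.0960
  x3 = (-3 - (1)·1.8000 - (-3)·-0.0400) / (5) = -0.9840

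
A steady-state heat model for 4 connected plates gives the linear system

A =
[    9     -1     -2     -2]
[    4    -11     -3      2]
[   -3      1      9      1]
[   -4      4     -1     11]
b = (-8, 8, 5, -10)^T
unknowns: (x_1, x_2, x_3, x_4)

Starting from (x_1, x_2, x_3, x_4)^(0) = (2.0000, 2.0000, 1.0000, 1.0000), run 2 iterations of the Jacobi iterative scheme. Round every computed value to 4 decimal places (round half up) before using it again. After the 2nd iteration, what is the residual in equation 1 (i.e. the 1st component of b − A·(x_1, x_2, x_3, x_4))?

-1.8366

Iteration 1:
  x_1 = (-8 - (-1)·2.0000 - (-2)·1.0000 - (-2)·1.0000) / (9) = -0.2222
  x_2 = (8 - (4)·2.0000 - (-3)·1.0000 - (2)·1.0000) / (-11) = -0.0909
  x_3 = (5 - (-3)·2.0000 - (1)·2.0000 - (1)·1.0000) / (9) = 0.8889
  x_4 = (-10 - (-4)·2.0000 - (4)·2.0000 - (-1)·1.0000) / (11) = -0.8182
Iteration 2:
  x_1 = (-8 - (-1)·-0.0909 - (-2)·0.8889 - (-2)·-0.8182) / (9) = -0.8833
  x_2 = (8 - (4)·-0.2222 - (-3)·0.8889 - (2)·-0.8182) / (-11) = -1.1993
  x_3 = (5 - (-3)·-0.2222 - (1)·-0.0909 - (1)·-0.8182) / (9) = 0.5825
  x_4 = (-10 - (-4)·-0.2222 - (4)·-0.0909 - (-1)·0.8889) / (11) = -0.8760
Residual b − A·x = (-1.8366, 1.8404, -0.8171, 1.4825)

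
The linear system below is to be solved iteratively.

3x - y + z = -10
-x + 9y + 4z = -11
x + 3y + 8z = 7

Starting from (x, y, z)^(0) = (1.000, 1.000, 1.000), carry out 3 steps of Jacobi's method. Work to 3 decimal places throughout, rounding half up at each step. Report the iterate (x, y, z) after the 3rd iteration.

Iteration 1:
  x = (-10 - (-1)·1.000 - (1)·1.000) / (3) = -3.333
  y = (-11 - (-1)·1.000 - (4)·1.000) / (9) = -1.556
  z = (7 - (1)·1.000 - (3)·1.000) / (8) = 0.375
Iteration 2:
  x = (-10 - (-1)·-1.556 - (1)·0.375) / (3) = -3.977
  y = (-11 - (-1)·-3.333 - (4)·0.375) / (9) = -1.759
  z = (7 - (1)·-3.333 - (3)·-1.556) / (8) = 1.875
Iteration 3:
  x = (-10 - (-1)·-1.759 - (1)·1.875) / (3) = -4.545
  y = (-11 - (-1)·-3.977 - (4)·1.875) / (9) = -2.497
  z = (7 - (1)·-3.977 - (3)·-1.759) / (8) = 2.032

(-4.545, -2.497, 2.032)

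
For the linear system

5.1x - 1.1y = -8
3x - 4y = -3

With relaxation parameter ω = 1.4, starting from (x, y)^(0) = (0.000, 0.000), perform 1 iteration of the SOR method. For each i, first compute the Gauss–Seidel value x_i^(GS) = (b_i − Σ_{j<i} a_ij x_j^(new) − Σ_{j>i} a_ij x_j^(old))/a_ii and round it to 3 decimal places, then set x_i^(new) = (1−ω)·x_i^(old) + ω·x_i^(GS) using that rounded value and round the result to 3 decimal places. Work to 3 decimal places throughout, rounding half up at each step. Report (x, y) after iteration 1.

(-2.197, -1.257)

Iteration 1:
  x: GS value = (-8 - (-1.1)·0.000) / (5.1) = -1.569;  x ← (1−ω)·0.000 + ω·-1.569 = -2.197
  y: GS value = (-3 - (3)·-2.197) / (-4) = -0.898;  y ← (1−ω)·0.000 + ω·-0.898 = -1.257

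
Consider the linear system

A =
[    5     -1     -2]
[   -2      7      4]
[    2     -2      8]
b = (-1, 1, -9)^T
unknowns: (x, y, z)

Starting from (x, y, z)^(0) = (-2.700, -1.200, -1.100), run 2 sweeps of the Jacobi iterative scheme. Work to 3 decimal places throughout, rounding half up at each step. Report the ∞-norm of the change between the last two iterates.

Iteration 1:
  x = (-1 - (-1)·-1.200 - (-2)·-1.100) / (5) = -0.880
  y = (1 - (-2)·-2.700 - (4)·-1.100) / (7) = 0.000
  z = (-9 - (2)·-2.700 - (-2)·-1.200) / (8) = -0.750
Iteration 2:
  x = (-1 - (-1)·0.000 - (-2)·-0.750) / (5) = -0.500
  y = (1 - (-2)·-0.880 - (4)·-0.750) / (7) = 0.320
  z = (-9 - (2)·-0.880 - (-2)·0.000) / (8) = -0.905
Change: (0.380, 0.320, -0.155) → max |·| = 0.380

0.380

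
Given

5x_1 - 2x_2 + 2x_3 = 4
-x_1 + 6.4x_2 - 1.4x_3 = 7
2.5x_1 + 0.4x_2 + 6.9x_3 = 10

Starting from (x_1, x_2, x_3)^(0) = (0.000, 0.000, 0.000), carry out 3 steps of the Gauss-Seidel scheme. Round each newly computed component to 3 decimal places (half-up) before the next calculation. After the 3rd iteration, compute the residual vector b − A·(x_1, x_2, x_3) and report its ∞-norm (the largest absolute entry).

0.102

Iteration 1:
  x_1 = (4 - (-2)·0.000 - (2)·0.000) / (5) = 0.800
  x_2 = (7 - (-1)·0.800 - (-1.4)·0.000) / (6.4) = 1.219
  x_3 = (10 - (2.5)·0.800 - (0.4)·1.219) / (6.9) = 1.089
Iteration 2:
  x_1 = (4 - (-2)·1.219 - (2)·1.089) / (5) = 0.852
  x_2 = (7 - (-1)·0.852 - (-1.4)·1.089) / (6.4) = 1.465
  x_3 = (10 - (2.5)·0.852 - (0.4)·1.465) / (6.9) = 1.056
Iteration 3:
  x_1 = (4 - (-2)·1.465 - (2)·1.056) / (5) = 0.964
  x_2 = (7 - (-1)·0.964 - (-1.4)·1.056) / (6.4) = 1.475
  x_3 = (10 - (2.5)·0.964 - (0.4)·1.475) / (6.9) = 1.014
Residual b − A·x = (0.102, -0.056, 0.003); ∞-norm = 0.102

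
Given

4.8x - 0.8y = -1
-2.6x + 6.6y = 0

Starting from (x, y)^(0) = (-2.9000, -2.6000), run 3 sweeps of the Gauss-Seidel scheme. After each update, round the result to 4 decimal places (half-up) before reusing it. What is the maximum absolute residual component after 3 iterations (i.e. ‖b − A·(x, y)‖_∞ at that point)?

0.0082

Iteration 1:
  x = (-1 - (-0.8)·-2.6000) / (4.8) = -0.6417
  y = (0 - (-2.6)·-0.6417) / (6.6) = -0.2528
Iteration 2:
  x = (-1 - (-0.8)·-0.2528) / (4.8) = -0.2505
  y = (0 - (-2.6)·-0.2505) / (6.6) = -0.0987
Iteration 3:
  x = (-1 - (-0.8)·-0.0987) / (4.8) = -0.2248
  y = (0 - (-2.6)·-0.2248) / (6.6) = -0.0886
Residual b − A·x = (0.0082, 0.0003); ∞-norm = 0.0082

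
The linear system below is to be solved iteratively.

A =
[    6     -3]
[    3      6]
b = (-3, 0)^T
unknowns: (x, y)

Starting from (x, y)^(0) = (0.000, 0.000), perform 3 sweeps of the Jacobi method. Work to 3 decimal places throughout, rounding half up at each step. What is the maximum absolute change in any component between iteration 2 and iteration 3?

0.125

Iteration 1:
  x = (-3 - (-3)·0.000) / (6) = -0.500
  y = (0 - (3)·0.000) / (6) = 0.000
Iteration 2:
  x = (-3 - (-3)·0.000) / (6) = -0.500
  y = (0 - (3)·-0.500) / (6) = 0.250
Iteration 3:
  x = (-3 - (-3)·0.250) / (6) = -0.375
  y = (0 - (3)·-0.500) / (6) = 0.250
Change: (0.125, 0.000) → max |·| = 0.125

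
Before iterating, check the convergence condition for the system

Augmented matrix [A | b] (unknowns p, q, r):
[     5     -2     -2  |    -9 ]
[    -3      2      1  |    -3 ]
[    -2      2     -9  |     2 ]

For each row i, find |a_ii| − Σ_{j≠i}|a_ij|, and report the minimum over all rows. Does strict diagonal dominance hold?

-2

row 1: |5| − (2+2) = 1
row 2: |2| − (3+1) = -2
row 3: |-9| − (2+2) = 5
minimum over rows = -2 → not strictly diagonally dominant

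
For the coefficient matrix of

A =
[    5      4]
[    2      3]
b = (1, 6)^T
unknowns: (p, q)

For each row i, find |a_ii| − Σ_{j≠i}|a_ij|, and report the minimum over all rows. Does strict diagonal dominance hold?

1

row 1: |5| − (4) = 1
row 2: |3| − (2) = 1
minimum over rows = 1 → strictly diagonally dominant (convergence guaranteed)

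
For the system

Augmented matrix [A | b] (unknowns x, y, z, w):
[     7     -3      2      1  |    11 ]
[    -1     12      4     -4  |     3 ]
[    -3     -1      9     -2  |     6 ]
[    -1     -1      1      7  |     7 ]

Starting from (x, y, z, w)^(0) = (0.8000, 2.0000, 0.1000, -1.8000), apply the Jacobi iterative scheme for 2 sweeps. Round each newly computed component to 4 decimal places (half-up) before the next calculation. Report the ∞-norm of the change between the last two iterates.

1.6352

Iteration 1:
  x = (11 - (-3)·2.0000 - (2)·0.1000 - (1)·-1.8000) / (7) = 2.6571
  y = (3 - (-1)·0.8000 - (4)·0.1000 - (-4)·-1.8000) / (12) = -0.3167
  z = (6 - (-3)·0.8000 - (-1)·2.0000 - (-2)·-1.8000) / (9) = 0.7556
  w = (7 - (-1)·0.8000 - (-1)·2.0000 - (1)·0.1000) / (7) = 1.3857
Iteration 2:
  x = (11 - (-3)·-0.3167 - (2)·0.7556 - (1)·1.3857) / (7) = 1.0219
  y = (3 - (-1)·2.6571 - (4)·0.7556 - (-4)·1.3857) / (12) = 0.6815
  z = (6 - (-3)·2.6571 - (-1)·-0.3167 - (-2)·1.3857) / (9) = 1.8251
  w = (7 - (-1)·2.6571 - (-1)·-0.3167 - (1)·0.7556) / (7) = 1.2264
Change: (-1.6352, 0.9982, 1.0695, -0.1593) → max |·| = 1.6352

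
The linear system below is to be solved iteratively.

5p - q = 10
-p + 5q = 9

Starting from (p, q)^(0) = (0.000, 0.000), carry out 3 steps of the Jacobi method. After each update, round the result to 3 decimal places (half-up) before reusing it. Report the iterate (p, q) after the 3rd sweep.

Iteration 1:
  p = (10 - (-1)·0.000) / (5) = 2.000
  q = (9 - (-1)·0.000) / (5) = 1.800
Iteration 2:
  p = (10 - (-1)·1.800) / (5) = 2.360
  q = (9 - (-1)·2.000) / (5) = 2.200
Iteration 3:
  p = (10 - (-1)·2.200) / (5) = 2.440
  q = (9 - (-1)·2.360) / (5) = 2.272

(2.440, 2.272)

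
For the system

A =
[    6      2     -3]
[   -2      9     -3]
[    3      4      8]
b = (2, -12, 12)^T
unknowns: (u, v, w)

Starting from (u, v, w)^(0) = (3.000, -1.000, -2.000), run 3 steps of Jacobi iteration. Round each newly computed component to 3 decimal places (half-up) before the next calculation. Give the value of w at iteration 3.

1.602

Iteration 1:
  u = (2 - (2)·-1.000 - (-3)·-2.000) / (6) = -0.333
  v = (-12 - (-2)·3.000 - (-3)·-2.000) / (9) = -1.333
  w = (12 - (3)·3.000 - (4)·-1.000) / (8) = 0.875
Iteration 2:
  u = (2 - (2)·-1.333 - (-3)·0.875) / (6) = 1.215
  v = (-12 - (-2)·-0.333 - (-3)·0.875) / (9) = -1.116
  w = (12 - (3)·-0.333 - (4)·-1.333) / (8) = 2.291
Iteration 3:
  u = (2 - (2)·-1.116 - (-3)·2.291) / (6) = 1.851
  v = (-12 - (-2)·1.215 - (-3)·2.291) / (9) = -0.300
  w = (12 - (3)·1.215 - (4)·-1.116) / (8) = 1.602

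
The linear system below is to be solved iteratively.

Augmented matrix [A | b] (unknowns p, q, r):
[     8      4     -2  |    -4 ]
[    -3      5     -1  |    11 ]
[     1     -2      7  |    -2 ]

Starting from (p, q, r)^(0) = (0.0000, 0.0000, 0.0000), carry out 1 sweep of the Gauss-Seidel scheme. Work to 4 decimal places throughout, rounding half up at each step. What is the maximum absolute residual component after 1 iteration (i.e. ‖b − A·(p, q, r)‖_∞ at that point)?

6.9428

Iteration 1:
  p = (-4 - (4)·0.0000 - (-2)·0.0000) / (8) = -0.5000
  q = (11 - (-3)·-0.5000 - (-1)·0.0000) / (5) = 1.9000
  r = (-2 - (1)·-0.5000 - (-2)·1.9000) / (7) = 0.3286
Residual b − A·x = (-6.9428, 0.3286, -0.0002); ∞-norm = 6.9428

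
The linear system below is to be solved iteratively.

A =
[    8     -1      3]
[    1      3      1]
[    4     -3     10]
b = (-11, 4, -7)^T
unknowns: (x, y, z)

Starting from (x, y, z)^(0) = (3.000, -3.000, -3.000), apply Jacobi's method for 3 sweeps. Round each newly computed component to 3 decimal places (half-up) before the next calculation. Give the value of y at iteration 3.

Iteration 1:
  x = (-11 - (-1)·-3.000 - (3)·-3.000) / (8) = -0.625
  y = (4 - (1)·3.000 - (1)·-3.000) / (3) = 1.333
  z = (-7 - (4)·3.000 - (-3)·-3.000) / (10) = -2.800
Iteration 2:
  x = (-11 - (-1)·1.333 - (3)·-2.800) / (8) = -0.158
  y = (4 - (1)·-0.625 - (1)·-2.800) / (3) = 2.475
  z = (-7 - (4)·-0.625 - (-3)·1.333) / (10) = -0.050
Iteration 3:
  x = (-11 - (-1)·2.475 - (3)·-0.050) / (8) = -1.047
  y = (4 - (1)·-0.158 - (1)·-0.050) / (3) = 1.403
  z = (-7 - (4)·-0.158 - (-3)·2.475) / (10) = 0.106

1.403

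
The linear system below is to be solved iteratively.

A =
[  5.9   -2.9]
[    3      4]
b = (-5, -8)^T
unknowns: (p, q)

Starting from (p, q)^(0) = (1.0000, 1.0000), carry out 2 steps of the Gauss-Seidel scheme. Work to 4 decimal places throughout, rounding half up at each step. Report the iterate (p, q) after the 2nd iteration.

Iteration 1:
  p = (-5 - (-2.9)·1.0000) / (5.9) = -0.3559
  q = (-8 - (3)·-0.3559) / (4) = -1.7331
Iteration 2:
  p = (-5 - (-2.9)·-1.7331) / (5.9) = -1.6993
  q = (-8 - (3)·-1.6993) / (4) = -0.7255

(-1.6993, -0.7255)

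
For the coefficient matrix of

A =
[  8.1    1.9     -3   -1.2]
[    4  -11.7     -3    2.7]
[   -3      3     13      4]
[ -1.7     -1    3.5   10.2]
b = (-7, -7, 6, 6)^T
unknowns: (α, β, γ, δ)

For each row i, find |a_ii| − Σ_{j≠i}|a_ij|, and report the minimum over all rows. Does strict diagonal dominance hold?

2

row 1: |8.1| − (1.9+3+1.2) = 2
row 2: |-11.7| − (4+3+2.7) = 2
row 3: |13| − (3+3+4) = 3
row 4: |10.2| − (1.7+1+3.5) = 4
minimum over rows = 2 → strictly diagonally dominant (convergence guaranteed)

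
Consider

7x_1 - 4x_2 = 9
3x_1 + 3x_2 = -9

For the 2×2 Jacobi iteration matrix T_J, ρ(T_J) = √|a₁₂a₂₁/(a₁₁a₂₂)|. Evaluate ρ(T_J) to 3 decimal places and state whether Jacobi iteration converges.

0.756

a₁₂a₂₁/(a₁₁a₂₂) = (-4)·(3) / ((7)·(3)) = -0.571429
ρ = √|-0.571429| = √0.571429 = 0.756
ρ < 1, so Jacobi converges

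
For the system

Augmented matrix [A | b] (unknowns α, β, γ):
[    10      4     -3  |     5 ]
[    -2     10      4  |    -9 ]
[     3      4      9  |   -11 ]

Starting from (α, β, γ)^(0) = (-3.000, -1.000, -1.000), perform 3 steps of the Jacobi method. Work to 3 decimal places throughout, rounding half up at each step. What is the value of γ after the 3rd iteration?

-1.172

Iteration 1:
  α = (5 - (4)·-1.000 - (-3)·-1.000) / (10) = 0.600
  β = (-9 - (-2)·-3.000 - (4)·-1.000) / (10) = -1.100
  γ = (-11 - (3)·-3.000 - (4)·-1.000) / (9) = 0.222
Iteration 2:
  α = (5 - (4)·-1.100 - (-3)·0.222) / (10) = 1.007
  β = (-9 - (-2)·0.600 - (4)·0.222) / (10) = -0.869
  γ = (-11 - (3)·0.600 - (4)·-1.100) / (9) = -0.933
Iteration 3:
  α = (5 - (4)·-0.869 - (-3)·-0.933) / (10) = 0.568
  β = (-9 - (-2)·1.007 - (4)·-0.933) / (10) = -0.325
  γ = (-11 - (3)·1.007 - (4)·-0.869) / (9) = -1.172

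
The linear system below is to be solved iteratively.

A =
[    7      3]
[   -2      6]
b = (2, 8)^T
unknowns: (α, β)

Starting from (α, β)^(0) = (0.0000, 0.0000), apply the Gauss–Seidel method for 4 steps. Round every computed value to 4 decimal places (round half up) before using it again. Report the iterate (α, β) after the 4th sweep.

(-0.2515, 1.2495)

Iteration 1:
  α = (2 - (3)·0.0000) / (7) = 0.2857
  β = (8 - (-2)·0.2857) / (6) = 1.4286
Iteration 2:
  α = (2 - (3)·1.4286) / (7) = -0.3265
  β = (8 - (-2)·-0.3265) / (6) = 1.2245
Iteration 3:
  α = (2 - (3)·1.2245) / (7) = -0.2391
  β = (8 - (-2)·-0.2391) / (6) = 1.2536
Iteration 4:
  α = (2 - (3)·1.2536) / (7) = -0.2515
  β = (8 - (-2)·-0.2515) / (6) = 1.2495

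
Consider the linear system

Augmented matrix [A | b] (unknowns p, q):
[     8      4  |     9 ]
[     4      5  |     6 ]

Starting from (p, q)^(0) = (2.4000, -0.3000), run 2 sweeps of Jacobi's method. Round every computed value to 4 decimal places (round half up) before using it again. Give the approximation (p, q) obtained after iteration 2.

Iteration 1:
  p = (9 - (4)·-0.3000) / (8) = 1.2750
  q = (6 - (4)·2.4000) / (5) = -0.7200
Iteration 2:
  p = (9 - (4)·-0.7200) / (8) = 1.4850
  q = (6 - (4)·1.2750) / (5) = 0.1800

(1.4850, 0.1800)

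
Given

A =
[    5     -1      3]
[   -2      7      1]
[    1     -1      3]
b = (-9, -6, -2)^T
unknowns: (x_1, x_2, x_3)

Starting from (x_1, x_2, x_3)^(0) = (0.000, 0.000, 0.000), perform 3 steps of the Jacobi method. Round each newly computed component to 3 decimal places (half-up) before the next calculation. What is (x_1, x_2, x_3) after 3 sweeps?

Iteration 1:
  x_1 = (-9 - (-1)·0.000 - (3)·0.000) / (5) = -1.800
  x_2 = (-6 - (-2)·0.000 - (1)·0.000) / (7) = -0.857
  x_3 = (-2 - (1)·0.000 - (-1)·0.000) / (3) = -0.667
Iteration 2:
  x_1 = (-9 - (-1)·-0.857 - (3)·-0.667) / (5) = -1.571
  x_2 = (-6 - (-2)·-1.800 - (1)·-0.667) / (7) = -1.276
  x_3 = (-2 - (1)·-1.800 - (-1)·-0.857) / (3) = -0.352
Iteration 3:
  x_1 = (-9 - (-1)·-1.276 - (3)·-0.352) / (5) = -1.844
  x_2 = (-6 - (-2)·-1.571 - (1)·-0.352) / (7) = -1.256
  x_3 = (-2 - (1)·-1.571 - (-1)·-1.276) / (3) = -0.568

(-1.844, -1.256, -0.568)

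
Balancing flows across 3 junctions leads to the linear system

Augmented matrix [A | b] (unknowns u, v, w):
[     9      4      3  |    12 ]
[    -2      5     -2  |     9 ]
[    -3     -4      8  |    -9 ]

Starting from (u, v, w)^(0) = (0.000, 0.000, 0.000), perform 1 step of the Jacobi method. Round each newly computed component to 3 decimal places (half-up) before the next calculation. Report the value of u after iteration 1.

1.333

Iteration 1:
  u = (12 - (4)·0.000 - (3)·0.000) / (9) = 1.333
  v = (9 - (-2)·0.000 - (-2)·0.000) / (5) = 1.800
  w = (-9 - (-3)·0.000 - (-4)·0.000) / (8) = -1.125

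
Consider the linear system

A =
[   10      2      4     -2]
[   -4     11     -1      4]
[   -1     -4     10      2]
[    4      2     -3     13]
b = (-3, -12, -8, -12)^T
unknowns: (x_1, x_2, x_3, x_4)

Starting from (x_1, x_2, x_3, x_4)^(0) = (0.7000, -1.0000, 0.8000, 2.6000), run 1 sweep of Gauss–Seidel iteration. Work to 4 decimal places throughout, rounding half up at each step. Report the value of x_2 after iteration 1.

Iteration 1:
  x_1 = (-3 - (2)·-1.0000 - (4)·0.8000 - (-2)·2.6000) / (10) = 0.1000
  x_2 = (-12 - (-4)·0.1000 - (-1)·0.8000 - (4)·2.6000) / (11) = -1.9273
  x_3 = (-8 - (-1)·0.1000 - (-4)·-1.9273 - (2)·2.6000) / (10) = -2.0809
  x_4 = (-12 - (4)·0.1000 - (2)·-1.9273 - (-3)·-2.0809) / (13) = -1.1375

-1.9273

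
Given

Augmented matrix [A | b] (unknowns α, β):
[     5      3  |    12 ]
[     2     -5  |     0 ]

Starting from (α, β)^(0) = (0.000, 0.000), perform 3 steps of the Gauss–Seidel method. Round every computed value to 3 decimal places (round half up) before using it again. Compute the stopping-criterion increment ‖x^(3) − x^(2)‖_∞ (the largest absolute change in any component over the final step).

0.138

Iteration 1:
  α = (12 - (3)·0.000) / (5) = 2.400
  β = (0 - (2)·2.400) / (-5) = 0.960
Iteration 2:
  α = (12 - (3)·0.960) / (5) = 1.824
  β = (0 - (2)·1.824) / (-5) = 0.730
Iteration 3:
  α = (12 - (3)·0.730) / (5) = 1.962
  β = (0 - (2)·1.962) / (-5) = 0.785
Change: (0.138, 0.055) → max |·| = 0.138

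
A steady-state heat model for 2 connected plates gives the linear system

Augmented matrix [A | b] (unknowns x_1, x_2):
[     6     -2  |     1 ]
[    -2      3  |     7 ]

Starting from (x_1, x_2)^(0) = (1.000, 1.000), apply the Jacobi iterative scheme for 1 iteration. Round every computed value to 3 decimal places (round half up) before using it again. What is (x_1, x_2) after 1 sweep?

Iteration 1:
  x_1 = (1 - (-2)·1.000) / (6) = 0.500
  x_2 = (7 - (-2)·1.000) / (3) = 3.000

(0.500, 3.000)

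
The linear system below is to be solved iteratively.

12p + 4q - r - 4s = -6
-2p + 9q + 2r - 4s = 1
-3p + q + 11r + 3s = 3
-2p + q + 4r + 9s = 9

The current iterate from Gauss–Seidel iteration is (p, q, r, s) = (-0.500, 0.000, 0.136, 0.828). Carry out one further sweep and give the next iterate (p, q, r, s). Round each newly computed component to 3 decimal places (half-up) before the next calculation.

One sweep:
  p = (-6 - (4)·0.000 - (-1)·0.136 - (-4)·0.828) / (12) = -0.213
  q = (1 - (-2)·-0.213 - (2)·0.136 - (-4)·0.828) / (9) = 0.402
  r = (3 - (-3)·-0.213 - (1)·0.402 - (3)·0.828) / (11) = -0.048
  s = (9 - (-2)·-0.213 - (1)·0.402 - (4)·-0.048) / (9) = 0.929

(-0.213, 0.402, -0.048, 0.929)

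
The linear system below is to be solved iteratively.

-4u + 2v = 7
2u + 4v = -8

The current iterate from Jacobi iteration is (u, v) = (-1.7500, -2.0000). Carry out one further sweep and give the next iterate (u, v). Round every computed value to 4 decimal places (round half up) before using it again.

One sweep:
  u = (7 - (2)·-2.0000) / (-4) = -2.7500
  v = (-8 - (2)·-1.7500) / (4) = -1.1250

(-2.7500, -1.1250)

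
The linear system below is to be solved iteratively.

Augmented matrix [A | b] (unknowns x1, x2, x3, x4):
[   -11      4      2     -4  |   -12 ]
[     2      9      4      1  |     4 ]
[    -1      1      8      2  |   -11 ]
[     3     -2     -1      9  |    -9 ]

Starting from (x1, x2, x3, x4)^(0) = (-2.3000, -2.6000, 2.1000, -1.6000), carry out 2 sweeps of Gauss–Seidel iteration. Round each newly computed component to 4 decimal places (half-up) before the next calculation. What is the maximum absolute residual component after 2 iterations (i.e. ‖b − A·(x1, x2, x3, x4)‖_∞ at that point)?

3.8883

Iteration 1:
  x1 = (-12 - (4)·-2.6000 - (2)·2.1000 - (-4)·-1.6000) / (-11) = 1.1091
  x2 = (4 - (2)·1.1091 - (4)·2.1000 - (1)·-1.6000) / (9) = -0.5576
  x3 = (-11 - (-1)·1.1091 - (1)·-0.5576 - (2)·-1.6000) / (8) = -0.7667
  x4 = (-9 - (3)·1.1091 - (-2)·-0.5576 - (-1)·-0.7667) / (9) = -1.5788
Iteration 2:
  x1 = (-12 - (4)·-0.5576 - (2)·-0.7667 - (-4)·-1.5788) / (-11) = 1.3229
  x2 = (4 - (2)·1.3229 - (4)·-0.7667 - (1)·-1.5788) / (9) = 0.6666
  x3 = (-11 - (-1)·1.3229 - (1)·0.6666 - (2)·-1.5788) / (8) = -0.8983
  x4 = (-9 - (3)·1.3229 - (-2)·0.6666 - (-1)·-0.8983) / (9) = -1.3926
Residual b − A·x = (-3.8883, 0.3406, -0.3721, -0.0004); ∞-norm = 3.8883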